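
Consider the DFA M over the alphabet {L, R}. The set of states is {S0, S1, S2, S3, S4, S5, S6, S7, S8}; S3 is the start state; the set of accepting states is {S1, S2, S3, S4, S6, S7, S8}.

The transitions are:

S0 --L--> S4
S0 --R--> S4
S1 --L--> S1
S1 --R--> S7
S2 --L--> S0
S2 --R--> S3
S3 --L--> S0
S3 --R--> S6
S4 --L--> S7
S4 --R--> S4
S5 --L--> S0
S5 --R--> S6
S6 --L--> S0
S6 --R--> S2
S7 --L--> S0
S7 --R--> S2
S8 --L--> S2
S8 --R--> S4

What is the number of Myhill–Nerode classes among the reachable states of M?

3

Reachable states from the start: {S0,S2,S3,S4,S6,S7}. Unreachable: {S1,S5,S8} — drop them.
P0 = {S2,S3,S4,S6,S7} | {S0}.
On input L, block {S2,S3,S4,S6,S7} splits into {S2,S3,S6,S7} and {S4}.
The partition is now stable with 3 blocks: {S2,S3,S6,S7} | {S0} | {S4}.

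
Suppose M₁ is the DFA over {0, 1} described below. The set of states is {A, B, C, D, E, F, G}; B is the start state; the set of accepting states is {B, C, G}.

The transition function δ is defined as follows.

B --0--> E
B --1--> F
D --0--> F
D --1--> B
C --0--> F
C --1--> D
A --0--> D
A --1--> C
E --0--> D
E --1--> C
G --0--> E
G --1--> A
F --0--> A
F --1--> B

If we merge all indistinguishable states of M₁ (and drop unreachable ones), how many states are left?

2

States {G} cannot be reached from the start state, so discard them.
P0 = {B,C} | {A,D,E,F}.
The partition is now stable with 2 blocks: {B,C} | {A,D,E,F}.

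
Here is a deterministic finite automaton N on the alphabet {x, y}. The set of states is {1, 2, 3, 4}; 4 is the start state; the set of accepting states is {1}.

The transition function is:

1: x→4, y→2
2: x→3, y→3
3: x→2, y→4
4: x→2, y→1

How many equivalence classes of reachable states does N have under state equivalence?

4

Every state is reachable, so we keep all 4.
Start with accepting vs non-accepting: {1} | {2,3,4}.
Refine {2,3,4} on symbol y: members go to different blocks, giving {2,3} and {4}.
Refine {2,3} on symbol y: members go to different blocks, giving {2} and {3}.
Stable partition: {1} | {2} | {4} | {3} — 4 equivalence classes.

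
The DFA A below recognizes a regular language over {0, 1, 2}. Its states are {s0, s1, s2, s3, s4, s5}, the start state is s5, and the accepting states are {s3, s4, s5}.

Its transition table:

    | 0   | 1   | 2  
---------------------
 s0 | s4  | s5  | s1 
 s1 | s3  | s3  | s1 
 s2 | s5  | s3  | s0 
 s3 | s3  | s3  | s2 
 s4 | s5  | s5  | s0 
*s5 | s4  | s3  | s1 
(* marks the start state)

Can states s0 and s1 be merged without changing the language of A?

Every state is reachable, so we keep all 6.
Initial partition by acceptance: {s3,s4,s5} | {s0,s1,s2}.
The partition is now stable with 2 blocks: {s3,s4,s5} | {s0,s1,s2}.
s0 and s1 lie in the same block of the stable partition, so they are equivalent — no string distinguishes them.

Yes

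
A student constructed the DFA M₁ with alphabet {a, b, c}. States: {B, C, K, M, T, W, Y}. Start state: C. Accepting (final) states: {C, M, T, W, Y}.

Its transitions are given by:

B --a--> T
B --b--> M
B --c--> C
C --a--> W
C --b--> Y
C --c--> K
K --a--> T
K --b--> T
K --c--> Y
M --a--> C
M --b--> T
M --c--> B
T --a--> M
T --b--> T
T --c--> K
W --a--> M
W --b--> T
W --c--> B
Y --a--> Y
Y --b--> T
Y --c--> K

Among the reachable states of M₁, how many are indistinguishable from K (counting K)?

2

Start with accepting vs non-accepting: {C,M,T,W,Y} | {B,K}.
Stable partition: {C,M,T,W,Y} | {B,K} — 2 equivalence classes.
State K belongs to the block {B,K}, which has 2 states.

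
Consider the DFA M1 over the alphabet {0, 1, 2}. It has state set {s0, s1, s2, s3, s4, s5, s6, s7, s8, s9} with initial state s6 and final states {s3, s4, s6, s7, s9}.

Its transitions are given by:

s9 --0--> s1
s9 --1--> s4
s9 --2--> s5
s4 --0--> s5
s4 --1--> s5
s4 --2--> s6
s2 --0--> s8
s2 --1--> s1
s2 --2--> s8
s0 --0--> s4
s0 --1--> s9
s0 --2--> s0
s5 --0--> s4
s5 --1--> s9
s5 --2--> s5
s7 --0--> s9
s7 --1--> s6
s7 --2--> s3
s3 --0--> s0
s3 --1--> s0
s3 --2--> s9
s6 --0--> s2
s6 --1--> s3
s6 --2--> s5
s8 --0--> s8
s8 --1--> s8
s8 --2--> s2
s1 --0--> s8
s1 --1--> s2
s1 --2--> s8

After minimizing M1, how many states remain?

First remove the unreachable states {s7}; 9 states remain.
Initial partition by acceptance: {s3,s4,s6,s9} | {s0,s1,s2,s5,s8}.
Split {s3,s4,s6,s9} by δ(·,1) → {s3,s4} and {s6,s9}.
On input 0, block {s0,s1,s2,s5,s8} splits into {s1,s2,s8} and {s0,s5}.
Stable partition: {s3,s4} | {s1,s2,s8} | {s6,s9} | {s0,s5} — 4 equivalence classes.

4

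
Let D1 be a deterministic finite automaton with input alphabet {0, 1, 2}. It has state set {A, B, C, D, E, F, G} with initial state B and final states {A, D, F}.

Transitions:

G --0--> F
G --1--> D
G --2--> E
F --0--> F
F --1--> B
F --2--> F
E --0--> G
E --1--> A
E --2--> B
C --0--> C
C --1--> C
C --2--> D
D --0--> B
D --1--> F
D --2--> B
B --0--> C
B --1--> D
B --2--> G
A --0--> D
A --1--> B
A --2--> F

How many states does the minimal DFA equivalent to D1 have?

All states are reachable from the start state.
Initial partition by acceptance: {A,D,F} | {B,C,E,G}.
On input 0, block {A,D,F} splits into {A,F} and {D}.
On input 0, block {A,F} splits into {A} and {F}.
Refine {B,C,E,G} on symbol 0: members go to different blocks, giving {B,C,E} and {G}.
Refine {B,C,E} on symbol 0: members go to different blocks, giving {B,C} and {E}.
On input 1, block {B,C} splits into {B} and {C}.
Stable partition: {A} | {B} | {D} | {F} | {G} | {E} | {C} — 7 equivalence classes.

7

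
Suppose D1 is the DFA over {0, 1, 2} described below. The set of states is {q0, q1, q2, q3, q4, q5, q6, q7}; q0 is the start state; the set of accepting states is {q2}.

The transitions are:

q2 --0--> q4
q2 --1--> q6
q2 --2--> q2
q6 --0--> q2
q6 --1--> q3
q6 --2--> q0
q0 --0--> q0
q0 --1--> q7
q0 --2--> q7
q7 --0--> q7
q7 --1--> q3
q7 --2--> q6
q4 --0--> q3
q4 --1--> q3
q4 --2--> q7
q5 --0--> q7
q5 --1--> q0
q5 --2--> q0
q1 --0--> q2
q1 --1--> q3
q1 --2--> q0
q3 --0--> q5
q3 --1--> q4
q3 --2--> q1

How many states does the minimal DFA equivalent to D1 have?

Every state is reachable, so we keep all 8.
P0 = {q2} | {q0,q1,q3,q4,q5,q6,q7}.
On input 0, block {q0,q1,q3,q4,q5,q6,q7} splits into {q0,q3,q4,q5,q7} and {q1,q6}.
Split {q0,q3,q4,q5,q7} by δ(·,2) → {q0,q4,q5} and {q3,q7}.
On input 0, block {q0,q4,q5} splits into {q4,q5} and {q0}.
Split {q4,q5} by δ(·,1) → {q4} and {q5}.
On input 0, block {q3,q7} splits into {q3} and {q7}.
No further refinement is possible. Final partition (7 blocks): {q2} | {q4} | {q1,q6} | {q3} | {q0} | {q5} | {q7}.

7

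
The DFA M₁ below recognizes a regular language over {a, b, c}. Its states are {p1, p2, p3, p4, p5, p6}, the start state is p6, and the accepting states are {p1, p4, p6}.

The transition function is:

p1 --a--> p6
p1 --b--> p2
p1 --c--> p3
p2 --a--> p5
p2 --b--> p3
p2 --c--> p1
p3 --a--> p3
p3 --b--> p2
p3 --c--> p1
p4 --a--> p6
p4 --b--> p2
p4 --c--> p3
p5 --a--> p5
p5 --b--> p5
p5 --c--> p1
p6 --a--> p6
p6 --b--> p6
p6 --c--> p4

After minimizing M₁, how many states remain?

Every state is reachable, so we keep all 6.
P0 = {p1,p4,p6} | {p2,p3,p5}.
On input b, block {p1,p4,p6} splits into {p1,p4} and {p6}.
Stable partition: {p1,p4} | {p2,p3,p5} | {p6} — 3 equivalence classes.

3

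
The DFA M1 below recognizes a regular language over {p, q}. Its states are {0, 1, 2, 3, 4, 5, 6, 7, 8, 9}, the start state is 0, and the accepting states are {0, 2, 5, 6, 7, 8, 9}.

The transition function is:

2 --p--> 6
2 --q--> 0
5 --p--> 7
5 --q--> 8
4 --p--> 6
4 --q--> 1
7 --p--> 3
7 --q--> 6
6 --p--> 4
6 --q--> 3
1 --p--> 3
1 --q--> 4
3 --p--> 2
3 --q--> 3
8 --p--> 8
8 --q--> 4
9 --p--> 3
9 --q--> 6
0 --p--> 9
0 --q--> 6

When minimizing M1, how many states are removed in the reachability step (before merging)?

3

No path from 0 leads to 5, 7, 8; the other 7 states are all reachable.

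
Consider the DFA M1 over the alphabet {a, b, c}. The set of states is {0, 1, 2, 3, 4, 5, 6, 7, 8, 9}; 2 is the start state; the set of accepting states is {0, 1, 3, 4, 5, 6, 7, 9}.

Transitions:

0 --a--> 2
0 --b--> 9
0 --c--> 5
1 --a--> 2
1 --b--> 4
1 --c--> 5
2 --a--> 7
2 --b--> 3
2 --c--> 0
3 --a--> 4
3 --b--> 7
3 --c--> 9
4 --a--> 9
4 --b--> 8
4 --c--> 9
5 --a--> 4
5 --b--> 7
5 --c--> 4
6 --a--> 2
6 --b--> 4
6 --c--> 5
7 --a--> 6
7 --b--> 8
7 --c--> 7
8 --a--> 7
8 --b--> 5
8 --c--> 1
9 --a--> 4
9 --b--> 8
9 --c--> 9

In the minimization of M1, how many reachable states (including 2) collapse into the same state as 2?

Every state is reachable, so we keep all 10.
P0 = {0,1,3,4,5,6,7,9} | {2,8}.
Split {0,1,3,4,5,6,7,9} by δ(·,a) → {3,4,5,7,9} and {0,1,6}.
On input a, block {3,4,5,7,9} splits into {3,4,5,9} and {7}.
On input b, block {3,4,5,9} splits into {3,5} and {4,9}.
The partition is now stable with 5 blocks: {3,5} | {2,8} | {0,1,6} | {7} | {4,9}.
The equivalence class containing 2 is {2,8}, of size 2.

2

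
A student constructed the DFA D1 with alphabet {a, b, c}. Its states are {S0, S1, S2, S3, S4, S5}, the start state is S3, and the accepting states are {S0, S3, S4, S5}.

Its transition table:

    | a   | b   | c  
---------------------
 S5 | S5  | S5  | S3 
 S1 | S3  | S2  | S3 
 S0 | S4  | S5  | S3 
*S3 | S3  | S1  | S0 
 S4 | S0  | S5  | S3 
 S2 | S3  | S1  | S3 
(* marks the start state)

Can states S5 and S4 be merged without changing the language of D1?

All states are reachable from the start state.
Initial partition by acceptance: {S0,S3,S4,S5} | {S1,S2}.
On input b, block {S0,S3,S4,S5} splits into {S0,S4,S5} and {S3}.
The partition is now stable with 3 blocks: {S0,S4,S5} | {S1,S2} | {S3}.
S5 and S4 lie in the same block of the stable partition, so they are equivalent — no string distinguishes them.

Yes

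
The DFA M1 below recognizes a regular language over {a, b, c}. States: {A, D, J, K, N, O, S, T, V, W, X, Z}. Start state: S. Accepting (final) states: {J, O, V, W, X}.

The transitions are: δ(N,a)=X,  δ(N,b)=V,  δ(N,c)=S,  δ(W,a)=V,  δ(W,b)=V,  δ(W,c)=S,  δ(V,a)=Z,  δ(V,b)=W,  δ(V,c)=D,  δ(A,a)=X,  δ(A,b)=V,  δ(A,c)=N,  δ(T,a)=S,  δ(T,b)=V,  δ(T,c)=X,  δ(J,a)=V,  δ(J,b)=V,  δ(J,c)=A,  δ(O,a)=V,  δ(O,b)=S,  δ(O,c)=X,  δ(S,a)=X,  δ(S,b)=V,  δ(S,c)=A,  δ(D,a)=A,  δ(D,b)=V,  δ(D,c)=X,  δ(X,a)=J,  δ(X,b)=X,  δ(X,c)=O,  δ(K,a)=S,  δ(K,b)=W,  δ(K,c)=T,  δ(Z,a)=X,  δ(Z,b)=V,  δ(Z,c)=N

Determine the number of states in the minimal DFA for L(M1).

States {K,T} cannot be reached from the start state, so discard them.
Initial partition by acceptance: {J,O,V,W,X} | {A,D,N,S,Z}.
On input a, block {J,O,V,W,X} splits into {J,O,W,X} and {V}.
Refine {J,O,W,X} on symbol a: members go to different blocks, giving {J,O,W} and {X}.
Split {J,O,W} by δ(·,b) → {J,W} and {O}.
Refine {A,D,N,S,Z} on symbol a: members go to different blocks, giving {A,N,S,Z} and {D}.
No further refinement is possible. Final partition (6 blocks): {J,W} | {A,N,S,Z} | {V} | {X} | {O} | {D}.

6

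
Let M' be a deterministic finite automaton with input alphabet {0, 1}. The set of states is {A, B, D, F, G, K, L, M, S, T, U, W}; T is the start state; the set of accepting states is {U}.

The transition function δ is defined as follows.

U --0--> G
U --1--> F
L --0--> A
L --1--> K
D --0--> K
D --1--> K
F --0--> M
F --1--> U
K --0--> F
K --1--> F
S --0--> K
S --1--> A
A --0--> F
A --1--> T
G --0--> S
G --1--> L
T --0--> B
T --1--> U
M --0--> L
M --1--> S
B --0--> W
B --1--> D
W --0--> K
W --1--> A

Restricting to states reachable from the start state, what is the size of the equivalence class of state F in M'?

2

Every state is reachable, so we keep all 12.
Initial partition by acceptance: {U} | {A,B,D,F,G,K,L,M,S,T,W}.
Refine {A,B,D,F,G,K,L,M,S,T,W} on symbol 1: members go to different blocks, giving {A,B,D,G,K,L,M,S,W} and {F,T}.
Split {A,B,D,G,K,L,M,S,W} by δ(·,0) → {B,D,G,L,M,S,W} and {A,K}.
On input 0, block {B,D,G,L,M,S,W} splits into {D,L,S,W} and {B,G,M}.
The partition is now stable with 5 blocks: {U} | {D,L,S,W} | {F,T} | {A,K} | {B,G,M}.
The equivalence class containing F is {F,T}, of size 2.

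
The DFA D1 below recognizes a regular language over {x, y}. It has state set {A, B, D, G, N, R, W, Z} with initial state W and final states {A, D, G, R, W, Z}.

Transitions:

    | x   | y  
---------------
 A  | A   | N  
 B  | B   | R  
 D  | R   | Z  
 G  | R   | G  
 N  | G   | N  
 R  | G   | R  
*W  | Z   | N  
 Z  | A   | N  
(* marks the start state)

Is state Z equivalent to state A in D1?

Yes

First remove the unreachable states {B,D}; 6 states remain.
Start with accepting vs non-accepting: {A,G,R,W,Z} | {N}.
Split {A,G,R,W,Z} by δ(·,y) → {A,W,Z} and {G,R}.
The partition is now stable with 3 blocks: {A,W,Z} | {N} | {G,R}.
Z and A lie in the same block of the stable partition, so they are equivalent — no string distinguishes them.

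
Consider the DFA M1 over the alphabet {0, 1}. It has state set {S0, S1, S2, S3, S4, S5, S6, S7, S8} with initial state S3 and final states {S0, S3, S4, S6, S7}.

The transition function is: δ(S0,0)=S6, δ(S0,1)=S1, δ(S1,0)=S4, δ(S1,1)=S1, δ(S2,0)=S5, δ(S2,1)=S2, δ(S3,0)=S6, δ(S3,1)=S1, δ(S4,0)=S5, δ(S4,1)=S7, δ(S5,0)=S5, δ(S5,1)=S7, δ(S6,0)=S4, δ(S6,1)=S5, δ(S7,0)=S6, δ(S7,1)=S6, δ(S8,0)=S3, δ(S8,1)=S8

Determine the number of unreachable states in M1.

Starting at S3 and following transitions, the reachable set is {S1, S3, S4, S5, S6, S7}. That leaves S0, S2, S8 unreachable — 3 in total.

3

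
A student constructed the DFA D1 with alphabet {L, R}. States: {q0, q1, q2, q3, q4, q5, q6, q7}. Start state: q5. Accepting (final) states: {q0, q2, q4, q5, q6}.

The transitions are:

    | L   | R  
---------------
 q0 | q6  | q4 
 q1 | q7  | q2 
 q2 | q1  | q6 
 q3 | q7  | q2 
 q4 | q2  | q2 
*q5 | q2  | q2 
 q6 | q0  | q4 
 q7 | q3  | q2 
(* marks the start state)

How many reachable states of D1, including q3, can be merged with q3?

Every state is reachable, so we keep all 8.
P0 = {q0,q2,q4,q5,q6} | {q1,q3,q7}.
Split {q0,q2,q4,q5,q6} by δ(·,L) → {q0,q4,q5,q6} and {q2}.
Refine {q0,q4,q5,q6} on symbol L: members go to different blocks, giving {q0,q6} and {q4,q5}.
Stable partition: {q0,q6} | {q1,q3,q7} | {q2} | {q4,q5} — 4 equivalence classes.
State q3 belongs to the block {q1,q3,q7}, which has 3 states.

3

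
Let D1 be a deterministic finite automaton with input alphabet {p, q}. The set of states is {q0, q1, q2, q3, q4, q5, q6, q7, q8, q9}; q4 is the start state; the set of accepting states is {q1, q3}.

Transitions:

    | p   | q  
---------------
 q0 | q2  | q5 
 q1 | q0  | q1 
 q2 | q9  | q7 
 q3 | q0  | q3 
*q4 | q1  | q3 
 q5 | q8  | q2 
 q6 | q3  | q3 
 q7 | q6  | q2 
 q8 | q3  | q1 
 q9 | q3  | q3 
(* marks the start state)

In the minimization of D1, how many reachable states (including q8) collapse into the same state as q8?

4

Every state is reachable, so we keep all 10.
Initial partition by acceptance: {q1,q3} | {q0,q2,q4,q5,q6,q7,q8,q9}.
Split {q0,q2,q4,q5,q6,q7,q8,q9} by δ(·,p) → {q0,q2,q5,q7} and {q4,q6,q8,q9}.
Split {q0,q2,q5,q7} by δ(·,p) → {q2,q5,q7} and {q0}.
Stable partition: {q1,q3} | {q2,q5,q7} | {q4,q6,q8,q9} | {q0} — 4 equivalence classes.
The equivalence class containing q8 is {q4,q6,q8,q9}, of size 4.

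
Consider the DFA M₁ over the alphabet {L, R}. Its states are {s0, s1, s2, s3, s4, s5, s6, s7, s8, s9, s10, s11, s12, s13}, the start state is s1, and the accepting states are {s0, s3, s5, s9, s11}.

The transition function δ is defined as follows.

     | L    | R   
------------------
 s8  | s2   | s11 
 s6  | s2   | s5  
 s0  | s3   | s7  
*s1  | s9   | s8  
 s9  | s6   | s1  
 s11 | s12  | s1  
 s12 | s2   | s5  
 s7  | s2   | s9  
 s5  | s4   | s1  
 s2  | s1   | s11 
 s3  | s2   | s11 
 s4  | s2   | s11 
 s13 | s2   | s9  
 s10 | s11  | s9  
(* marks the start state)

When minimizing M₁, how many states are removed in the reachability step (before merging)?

Starting at s1 and following transitions, the reachable set is {s1, s2, s4, s5, s6, s8, s9, s11, s12}. That leaves s0, s3, s7, s10, s13 unreachable — 5 in total.

5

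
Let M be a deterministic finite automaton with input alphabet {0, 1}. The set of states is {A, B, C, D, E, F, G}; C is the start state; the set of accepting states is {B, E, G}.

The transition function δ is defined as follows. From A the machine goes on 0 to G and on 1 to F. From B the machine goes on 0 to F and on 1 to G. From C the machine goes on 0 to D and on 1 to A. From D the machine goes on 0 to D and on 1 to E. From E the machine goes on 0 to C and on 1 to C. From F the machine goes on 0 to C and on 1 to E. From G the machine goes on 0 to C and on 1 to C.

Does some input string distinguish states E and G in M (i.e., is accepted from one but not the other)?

No

Reachable states from the start: {A,C,D,E,F,G}. Unreachable: {B} — drop them.
Initial partition by acceptance: {E,G} | {A,C,D,F}.
Split {A,C,D,F} by δ(·,0) → {C,D,F} and {A}.
Refine {C,D,F} on symbol 1: members go to different blocks, giving {D,F} and {C}.
Split {D,F} by δ(·,0) → {D} and {F}.
No further refinement is possible. Final partition (5 blocks): {E,G} | {D} | {A} | {C} | {F}.
E and G lie in the same block of the stable partition, so they are equivalent — no string distinguishes them.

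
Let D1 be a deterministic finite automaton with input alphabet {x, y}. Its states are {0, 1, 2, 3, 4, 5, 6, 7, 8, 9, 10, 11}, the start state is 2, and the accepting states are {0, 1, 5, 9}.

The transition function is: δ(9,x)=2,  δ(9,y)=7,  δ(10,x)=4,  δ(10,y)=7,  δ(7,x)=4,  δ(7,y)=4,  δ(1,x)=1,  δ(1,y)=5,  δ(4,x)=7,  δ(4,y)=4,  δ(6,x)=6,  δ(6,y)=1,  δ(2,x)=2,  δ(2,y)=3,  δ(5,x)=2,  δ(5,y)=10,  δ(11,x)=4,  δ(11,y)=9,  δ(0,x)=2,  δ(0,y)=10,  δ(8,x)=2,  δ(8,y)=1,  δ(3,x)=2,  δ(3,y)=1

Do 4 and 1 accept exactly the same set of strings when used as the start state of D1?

Reachable states from the start: {1,2,3,4,5,7,10}. Unreachable: {0,6,8,9,11} — drop them.
Initial partition by acceptance: {1,5} | {2,3,4,7,10}.
Split {1,5} by δ(·,x) → {1} and {5}.
On input y, block {2,3,4,7,10} splits into {2,4,7,10} and {3}.
Split {2,4,7,10} by δ(·,y) → {4,7,10} and {2}.
The partition is now stable with 5 blocks: {1} | {4,7,10} | {5} | {3} | {2}.
4 and 1 end up in different blocks, so they are distinguishable. For instance, the string 'ε' is accepted from only 1.

No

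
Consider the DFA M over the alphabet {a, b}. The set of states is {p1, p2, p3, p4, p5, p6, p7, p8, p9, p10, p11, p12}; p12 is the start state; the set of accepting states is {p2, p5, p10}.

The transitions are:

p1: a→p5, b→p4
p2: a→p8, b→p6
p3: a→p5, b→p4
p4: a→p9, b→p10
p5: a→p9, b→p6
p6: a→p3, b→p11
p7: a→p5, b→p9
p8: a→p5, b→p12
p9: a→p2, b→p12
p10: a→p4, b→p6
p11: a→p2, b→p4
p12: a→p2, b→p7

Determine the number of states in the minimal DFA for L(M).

First remove the unreachable states {p1}; 11 states remain.
P0 = {p2,p5,p10} | {p3,p4,p6,p7,p8,p9,p11,p12}.
On input a, block {p3,p4,p6,p7,p8,p9,p11,p12} splits into {p3,p7,p8,p9,p11,p12} and {p4,p6}.
On input a, block {p2,p5,p10} splits into {p2,p5} and {p10}.
Refine {p3,p7,p8,p9,p11,p12} on symbol b: members go to different blocks, giving {p7,p8,p9,p12} and {p3,p11}.
On input a, block {p4,p6} splits into {p4} and {p6}.
The partition is now stable with 6 blocks: {p2,p5} | {p7,p8,p9,p12} | {p4} | {p10} | {p3,p11} | {p6}.

6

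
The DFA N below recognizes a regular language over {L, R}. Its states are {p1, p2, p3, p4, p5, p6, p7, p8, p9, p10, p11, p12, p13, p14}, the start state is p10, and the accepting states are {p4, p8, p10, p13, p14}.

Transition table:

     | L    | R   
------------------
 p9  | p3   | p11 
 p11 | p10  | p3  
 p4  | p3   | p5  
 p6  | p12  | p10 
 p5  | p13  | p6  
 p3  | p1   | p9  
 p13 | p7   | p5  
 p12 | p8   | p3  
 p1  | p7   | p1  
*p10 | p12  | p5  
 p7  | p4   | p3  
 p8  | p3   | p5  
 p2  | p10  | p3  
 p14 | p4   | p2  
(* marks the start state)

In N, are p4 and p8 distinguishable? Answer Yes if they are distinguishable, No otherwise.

No

States {p2,p14} cannot be reached from the start state, so discard them.
Start with accepting vs non-accepting: {p4,p8,p10,p13} | {p1,p3,p5,p6,p7,p9,p11,p12}.
On input L, block {p1,p3,p5,p6,p7,p9,p11,p12} splits into {p1,p3,p6,p9} and {p5,p7,p11,p12}.
Refine {p4,p8,p10,p13} on symbol L: members go to different blocks, giving {p4,p8} and {p10,p13}.
Refine {p1,p3,p6,p9} on symbol L: members go to different blocks, giving {p1,p6} and {p3,p9}.
Refine {p1,p6} on symbol R: members go to different blocks, giving {p1} and {p6}.
Refine {p5,p7,p11,p12} on symbol L: members go to different blocks, giving {p5,p11} and {p7,p12}.
On input R, block {p5,p11} splits into {p5} and {p11}.
Split {p3,p9} by δ(·,L) → {p3} and {p9}.
Stable partition: {p4,p8} | {p1} | {p5} | {p10,p13} | {p3} | {p6} | {p7,p12} | {p11} | {p9} — 9 equivalence classes.
p4 and p8 lie in the same block of the stable partition, so they are equivalent — no string distinguishes them.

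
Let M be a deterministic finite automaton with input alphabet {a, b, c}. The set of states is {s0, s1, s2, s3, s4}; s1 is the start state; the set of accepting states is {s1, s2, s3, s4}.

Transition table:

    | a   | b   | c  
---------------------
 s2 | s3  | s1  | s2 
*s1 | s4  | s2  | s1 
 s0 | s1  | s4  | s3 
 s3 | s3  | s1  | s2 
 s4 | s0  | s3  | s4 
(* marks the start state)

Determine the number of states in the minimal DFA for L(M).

4

Every state is reachable, so we keep all 5.
P0 = {s1,s2,s3,s4} | {s0}.
Refine {s1,s2,s3,s4} on symbol a: members go to different blocks, giving {s1,s2,s3} and {s4}.
Refine {s1,s2,s3} on symbol a: members go to different blocks, giving {s2,s3} and {s1}.
No further refinement is possible. Final partition (4 blocks): {s2,s3} | {s0} | {s4} | {s1}.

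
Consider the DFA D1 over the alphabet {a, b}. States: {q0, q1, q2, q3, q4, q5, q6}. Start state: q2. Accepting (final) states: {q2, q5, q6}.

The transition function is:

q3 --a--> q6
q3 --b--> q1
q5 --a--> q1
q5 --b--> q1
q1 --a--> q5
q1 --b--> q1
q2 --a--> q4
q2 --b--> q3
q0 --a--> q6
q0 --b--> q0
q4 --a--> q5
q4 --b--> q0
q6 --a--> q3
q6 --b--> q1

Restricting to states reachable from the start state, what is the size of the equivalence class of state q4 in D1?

All states are reachable from the start state.
Initial partition by acceptance: {q2,q5,q6} | {q0,q1,q3,q4}.
The partition is now stable with 2 blocks: {q2,q5,q6} | {q0,q1,q3,q4}.
The equivalence class containing q4 is {q0,q1,q3,q4}, of size 4.

4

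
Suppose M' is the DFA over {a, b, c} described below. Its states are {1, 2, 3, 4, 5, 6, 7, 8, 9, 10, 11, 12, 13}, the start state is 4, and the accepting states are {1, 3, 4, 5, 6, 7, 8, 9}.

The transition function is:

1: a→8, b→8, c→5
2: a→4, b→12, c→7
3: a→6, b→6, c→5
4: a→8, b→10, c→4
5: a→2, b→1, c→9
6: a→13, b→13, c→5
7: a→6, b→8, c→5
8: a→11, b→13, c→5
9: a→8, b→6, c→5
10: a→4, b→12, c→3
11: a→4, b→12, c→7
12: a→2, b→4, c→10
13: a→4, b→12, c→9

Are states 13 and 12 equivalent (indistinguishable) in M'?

No

Start with accepting vs non-accepting: {1,3,4,5,6,7,8,9} | {2,10,11,12,13}.
On input a, block {1,3,4,5,6,7,8,9} splits into {1,3,4,7,9} and {5,6,8}.
Refine {1,3,4,7,9} on symbol b: members go to different blocks, giving {1,3,7,9} and {4}.
Refine {2,10,11,12,13} on symbol a: members go to different blocks, giving {2,10,11,13} and {12}.
Refine {5,6,8} on symbol b: members go to different blocks, giving {6,8} and {5}.
Stable partition: {1,3,7,9} | {2,10,11,13} | {6,8} | {4} | {12} | {5} — 6 equivalence classes.
13 and 12 end up in different blocks, so they are distinguishable. For instance, the string 'a' is accepted from only 13.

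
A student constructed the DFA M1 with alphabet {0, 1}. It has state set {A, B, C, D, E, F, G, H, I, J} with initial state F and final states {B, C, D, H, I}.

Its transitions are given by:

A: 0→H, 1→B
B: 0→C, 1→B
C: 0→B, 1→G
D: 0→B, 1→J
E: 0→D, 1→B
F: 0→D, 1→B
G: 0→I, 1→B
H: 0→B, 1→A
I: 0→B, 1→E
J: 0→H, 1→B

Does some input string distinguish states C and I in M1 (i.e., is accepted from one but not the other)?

No

All states are reachable from the start state.
Start with accepting vs non-accepting: {B,C,D,H,I} | {A,E,F,G,J}.
Refine {B,C,D,H,I} on symbol 1: members go to different blocks, giving {C,D,H,I} and {B}.
Stable partition: {C,D,H,I} | {A,E,F,G,J} | {B} — 3 equivalence classes.
C and I lie in the same block of the stable partition, so they are equivalent — no string distinguishes them.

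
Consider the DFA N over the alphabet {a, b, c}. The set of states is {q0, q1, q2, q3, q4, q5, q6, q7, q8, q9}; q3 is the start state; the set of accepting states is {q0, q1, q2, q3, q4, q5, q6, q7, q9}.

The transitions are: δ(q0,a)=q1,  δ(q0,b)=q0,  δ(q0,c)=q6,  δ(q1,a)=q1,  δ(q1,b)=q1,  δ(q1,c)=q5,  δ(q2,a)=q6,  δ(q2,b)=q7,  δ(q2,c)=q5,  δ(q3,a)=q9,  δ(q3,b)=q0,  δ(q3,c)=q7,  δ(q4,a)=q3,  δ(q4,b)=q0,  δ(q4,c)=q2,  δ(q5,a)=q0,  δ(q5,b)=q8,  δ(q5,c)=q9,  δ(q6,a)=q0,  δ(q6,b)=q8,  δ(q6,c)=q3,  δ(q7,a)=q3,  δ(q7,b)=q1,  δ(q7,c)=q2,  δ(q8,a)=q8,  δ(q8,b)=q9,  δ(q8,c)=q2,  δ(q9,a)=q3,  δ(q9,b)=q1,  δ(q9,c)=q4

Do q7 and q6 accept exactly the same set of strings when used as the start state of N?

Start with accepting vs non-accepting: {q0,q1,q2,q3,q4,q5,q6,q7,q9} | {q8}.
Split {q0,q1,q2,q3,q4,q5,q6,q7,q9} by δ(·,b) → {q0,q1,q2,q3,q4,q7,q9} and {q5,q6}.
Split {q0,q1,q2,q3,q4,q7,q9} by δ(·,a) → {q0,q1,q3,q4,q7,q9} and {q2}.
Split {q0,q1,q3,q4,q7,q9} by δ(·,c) → {q0,q1} and {q3,q9} and {q4,q7}.
Stable partition: {q0,q1} | {q8} | {q5,q6} | {q2} | {q3,q9} | {q4,q7} — 6 equivalence classes.
q7 and q6 end up in different blocks, so they are distinguishable. For instance, the string 'b' is accepted from only q7.

No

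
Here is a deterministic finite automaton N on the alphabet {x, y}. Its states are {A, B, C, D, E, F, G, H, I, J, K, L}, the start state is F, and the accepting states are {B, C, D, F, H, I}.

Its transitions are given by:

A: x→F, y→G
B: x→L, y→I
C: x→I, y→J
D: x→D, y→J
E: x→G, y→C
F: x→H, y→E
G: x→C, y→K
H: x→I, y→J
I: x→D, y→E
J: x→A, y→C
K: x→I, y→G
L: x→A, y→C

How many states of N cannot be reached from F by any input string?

BFS from F reaches {A, C, D, E, F, G, H, I, J, K}; the 2 state(s) B, L are never visited.

2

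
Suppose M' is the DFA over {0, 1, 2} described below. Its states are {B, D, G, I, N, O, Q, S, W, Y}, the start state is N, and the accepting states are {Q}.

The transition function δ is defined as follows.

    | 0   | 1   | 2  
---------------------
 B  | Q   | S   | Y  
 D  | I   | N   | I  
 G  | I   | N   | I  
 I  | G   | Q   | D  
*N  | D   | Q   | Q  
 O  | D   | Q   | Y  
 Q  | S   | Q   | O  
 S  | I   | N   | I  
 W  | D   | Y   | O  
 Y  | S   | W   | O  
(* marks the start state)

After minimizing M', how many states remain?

6

First remove the unreachable states {B}; 9 states remain.
Start with accepting vs non-accepting: {Q} | {D,G,I,N,O,S,W,Y}.
On input 1, block {D,G,I,N,O,S,W,Y} splits into {D,G,S,W,Y} and {I,N,O}.
On input 0, block {D,G,S,W,Y} splits into {D,G,S} and {W,Y}.
Split {I,N,O} by δ(·,2) → {N} and {I} and {O}.
The partition is now stable with 6 blocks: {Q} | {D,G,S} | {N} | {W,Y} | {I} | {O}.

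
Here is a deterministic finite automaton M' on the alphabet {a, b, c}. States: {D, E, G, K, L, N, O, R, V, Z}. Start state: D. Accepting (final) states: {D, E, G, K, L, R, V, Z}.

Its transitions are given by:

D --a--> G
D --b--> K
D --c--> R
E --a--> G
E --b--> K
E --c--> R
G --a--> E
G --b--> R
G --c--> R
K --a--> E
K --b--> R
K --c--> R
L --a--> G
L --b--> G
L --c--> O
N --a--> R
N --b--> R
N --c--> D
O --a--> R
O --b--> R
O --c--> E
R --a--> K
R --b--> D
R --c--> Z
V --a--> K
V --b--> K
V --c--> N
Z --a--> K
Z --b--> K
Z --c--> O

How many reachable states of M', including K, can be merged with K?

2

States {L,N,V} cannot be reached from the start state, so discard them.
Initial partition by acceptance: {D,E,G,K,R,Z} | {O}.
Refine {D,E,G,K,R,Z} on symbol c: members go to different blocks, giving {D,E,G,K,R} and {Z}.
On input c, block {D,E,G,K,R} splits into {D,E,G,K} and {R}.
Refine {D,E,G,K} on symbol b: members go to different blocks, giving {G,K} and {D,E}.
Stable partition: {G,K} | {O} | {Z} | {R} | {D,E} — 5 equivalence classes.
The equivalence class containing K is {G,K}, of size 2.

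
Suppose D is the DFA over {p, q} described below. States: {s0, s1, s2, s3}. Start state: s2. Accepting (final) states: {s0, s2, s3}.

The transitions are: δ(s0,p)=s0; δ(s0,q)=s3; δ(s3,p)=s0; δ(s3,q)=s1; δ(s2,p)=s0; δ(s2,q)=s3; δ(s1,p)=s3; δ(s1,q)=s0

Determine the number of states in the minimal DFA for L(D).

Every state is reachable, so we keep all 4.
P0 = {s0,s2,s3} | {s1}.
On input q, block {s0,s2,s3} splits into {s0,s2} and {s3}.
No further refinement is possible. Final partition (3 blocks): {s0,s2} | {s1} | {s3}.

3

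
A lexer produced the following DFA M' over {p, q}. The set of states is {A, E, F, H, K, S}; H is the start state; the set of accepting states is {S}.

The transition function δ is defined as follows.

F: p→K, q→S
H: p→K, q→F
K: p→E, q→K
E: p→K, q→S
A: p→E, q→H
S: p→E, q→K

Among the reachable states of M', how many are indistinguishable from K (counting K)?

First remove the unreachable states {A}; 5 states remain.
Initial partition by acceptance: {S} | {E,F,H,K}.
Refine {E,F,H,K} on symbol q: members go to different blocks, giving {H,K} and {E,F}.
On input p, block {H,K} splits into {K} and {H}.
No further refinement is possible. Final partition (4 blocks): {S} | {K} | {E,F} | {H}.
The equivalence class containing K is {K}, of size 1.

1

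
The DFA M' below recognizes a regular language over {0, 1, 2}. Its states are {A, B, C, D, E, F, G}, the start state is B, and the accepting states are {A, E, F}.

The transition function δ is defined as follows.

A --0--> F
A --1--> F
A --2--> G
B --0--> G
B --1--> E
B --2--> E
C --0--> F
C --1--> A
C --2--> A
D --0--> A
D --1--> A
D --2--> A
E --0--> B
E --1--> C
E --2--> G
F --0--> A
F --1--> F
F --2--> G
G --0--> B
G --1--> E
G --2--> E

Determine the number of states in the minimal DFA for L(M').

4

Reachable states from the start: {A,B,C,E,F,G}. Unreachable: {D} — drop them.
Initial partition by acceptance: {A,E,F} | {B,C,G}.
On input 0, block {A,E,F} splits into {A,F} and {E}.
On input 0, block {B,C,G} splits into {B,G} and {C}.
The partition is now stable with 4 blocks: {A,F} | {B,G} | {E} | {C}.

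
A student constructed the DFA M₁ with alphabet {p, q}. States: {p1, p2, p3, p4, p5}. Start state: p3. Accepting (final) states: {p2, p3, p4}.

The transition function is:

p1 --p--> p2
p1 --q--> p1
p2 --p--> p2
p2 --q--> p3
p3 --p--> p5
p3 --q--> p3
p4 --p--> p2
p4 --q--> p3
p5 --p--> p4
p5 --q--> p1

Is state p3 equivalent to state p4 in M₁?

Every state is reachable, so we keep all 5.
Initial partition by acceptance: {p2,p3,p4} | {p1,p5}.
Refine {p2,p3,p4} on symbol p: members go to different blocks, giving {p2,p4} and {p3}.
Stable partition: {p2,p4} | {p1,p5} | {p3} — 3 equivalence classes.
p3 and p4 end up in different blocks, so they are distinguishable. For instance, the string 'p' is accepted from only p4.

No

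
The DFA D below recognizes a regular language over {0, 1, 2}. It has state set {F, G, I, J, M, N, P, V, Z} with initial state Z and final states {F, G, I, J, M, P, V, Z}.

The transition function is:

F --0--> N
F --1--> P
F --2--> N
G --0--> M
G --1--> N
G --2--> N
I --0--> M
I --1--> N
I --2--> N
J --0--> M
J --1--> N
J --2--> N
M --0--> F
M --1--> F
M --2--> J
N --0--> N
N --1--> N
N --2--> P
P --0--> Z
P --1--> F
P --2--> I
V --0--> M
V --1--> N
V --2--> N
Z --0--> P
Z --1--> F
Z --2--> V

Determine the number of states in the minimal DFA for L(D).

States {G} cannot be reached from the start state, so discard them.
P0 = {F,I,J,M,P,V,Z} | {N}.
Split {F,I,J,M,P,V,Z} by δ(·,0) → {I,J,M,P,V,Z} and {F}.
On input 0, block {I,J,M,P,V,Z} splits into {I,J,P,V,Z} and {M}.
Refine {I,J,P,V,Z} on symbol 0: members go to different blocks, giving {I,J,V} and {P,Z}.
No further refinement is possible. Final partition (5 blocks): {I,J,V} | {N} | {F} | {M} | {P,Z}.

5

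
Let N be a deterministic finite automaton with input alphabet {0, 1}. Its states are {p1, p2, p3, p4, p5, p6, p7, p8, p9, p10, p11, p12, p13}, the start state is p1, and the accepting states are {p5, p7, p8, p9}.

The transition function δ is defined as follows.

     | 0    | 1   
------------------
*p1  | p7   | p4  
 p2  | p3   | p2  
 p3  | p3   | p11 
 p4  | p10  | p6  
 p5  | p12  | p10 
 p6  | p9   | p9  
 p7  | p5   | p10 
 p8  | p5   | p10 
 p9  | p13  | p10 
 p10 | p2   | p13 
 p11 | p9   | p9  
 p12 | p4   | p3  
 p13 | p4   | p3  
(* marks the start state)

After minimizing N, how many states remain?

States {p8} cannot be reached from the start state, so discard them.
Initial partition by acceptance: {p5,p7,p9} | {p1,p2,p3,p4,p6,p10,p11,p12,p13}.
Split {p5,p7,p9} by δ(·,0) → {p5,p9} and {p7}.
On input 0, block {p1,p2,p3,p4,p6,p10,p11,p12,p13} splits into {p2,p3,p4,p10,p12,p13} and {p6,p11} and {p1}.
Refine {p2,p3,p4,p10,p12,p13} on symbol 1: members go to different blocks, giving {p2,p10,p12,p13} and {p3,p4}.
Split {p2,p10,p12,p13} by δ(·,0) → {p2,p12,p13} and {p10}.
On input 1, block {p2,p12,p13} splits into {p12,p13} and {p2}.
Split {p3,p4} by δ(·,0) → {p3} and {p4}.
Stable partition: {p5,p9} | {p12,p13} | {p7} | {p6,p11} | {p1} | {p3} | {p10} | {p2} | {p4} — 9 equivalence classes.

9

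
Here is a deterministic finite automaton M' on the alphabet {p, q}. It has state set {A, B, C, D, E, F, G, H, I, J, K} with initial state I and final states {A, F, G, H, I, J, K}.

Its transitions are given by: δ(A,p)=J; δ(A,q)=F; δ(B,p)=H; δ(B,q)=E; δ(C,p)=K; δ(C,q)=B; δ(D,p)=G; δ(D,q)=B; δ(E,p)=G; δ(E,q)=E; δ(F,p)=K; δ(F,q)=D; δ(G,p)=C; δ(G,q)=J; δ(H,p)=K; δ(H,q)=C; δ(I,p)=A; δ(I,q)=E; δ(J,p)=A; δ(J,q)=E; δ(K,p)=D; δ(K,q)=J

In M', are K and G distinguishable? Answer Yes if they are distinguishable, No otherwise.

P0 = {A,F,G,H,I,J,K} | {B,C,D,E}.
Split {A,F,G,H,I,J,K} by δ(·,p) → {A,F,H,I,J} and {G,K}.
Split {A,F,H,I,J} by δ(·,p) → {A,I,J} and {F,H}.
Refine {A,I,J} on symbol q: members go to different blocks, giving {I,J} and {A}.
On input p, block {B,C,D,E} splits into {C,D,E} and {B}.
Refine {C,D,E} on symbol q: members go to different blocks, giving {C,D} and {E}.
No further refinement is possible. Final partition (7 blocks): {I,J} | {C,D} | {G,K} | {F,H} | {A} | {B} | {E}.
K and G lie in the same block of the stable partition, so they are equivalent — no string distinguishes them.

No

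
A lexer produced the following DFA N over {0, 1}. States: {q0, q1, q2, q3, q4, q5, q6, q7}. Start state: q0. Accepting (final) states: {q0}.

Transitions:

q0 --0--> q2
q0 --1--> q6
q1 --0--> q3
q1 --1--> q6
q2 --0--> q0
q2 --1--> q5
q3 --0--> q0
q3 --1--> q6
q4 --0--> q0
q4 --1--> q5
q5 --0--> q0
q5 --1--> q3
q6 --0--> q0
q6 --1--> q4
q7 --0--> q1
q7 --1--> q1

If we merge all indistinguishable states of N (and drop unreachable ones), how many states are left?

2

States {q1,q7} cannot be reached from the start state, so discard them.
Initial partition by acceptance: {q0} | {q2,q3,q4,q5,q6}.
The partition is now stable with 2 blocks: {q0} | {q2,q3,q4,q5,q6}.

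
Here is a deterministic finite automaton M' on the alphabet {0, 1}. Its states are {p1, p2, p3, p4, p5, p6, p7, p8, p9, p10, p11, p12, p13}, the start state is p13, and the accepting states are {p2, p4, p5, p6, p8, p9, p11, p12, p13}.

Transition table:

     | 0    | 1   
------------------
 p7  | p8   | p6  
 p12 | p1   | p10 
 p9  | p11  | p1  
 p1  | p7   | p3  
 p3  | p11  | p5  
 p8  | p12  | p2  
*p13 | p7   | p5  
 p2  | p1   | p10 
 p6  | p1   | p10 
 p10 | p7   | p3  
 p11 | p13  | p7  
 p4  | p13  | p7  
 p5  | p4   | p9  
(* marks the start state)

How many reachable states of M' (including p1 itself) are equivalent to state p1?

2

All states are reachable from the start state.
Start with accepting vs non-accepting: {p2,p4,p5,p6,p8,p9,p11,p12,p13} | {p1,p3,p7,p10}.
Split {p2,p4,p5,p6,p8,p9,p11,p12,p13} by δ(·,0) → {p4,p5,p8,p9,p11} and {p2,p6,p12,p13}.
Split {p4,p5,p8,p9,p11} by δ(·,0) → {p4,p8,p11} and {p5,p9}.
On input 1, block {p4,p8,p11} splits into {p4,p11} and {p8}.
Refine {p1,p3,p7,p10} on symbol 0: members go to different blocks, giving {p1,p10} and {p3} and {p7}.
Split {p2,p6,p12,p13} by δ(·,0) → {p2,p6,p12} and {p13}.
Split {p5,p9} by δ(·,1) → {p5} and {p9}.
Stable partition: {p4,p11} | {p1,p10} | {p2,p6,p12} | {p5} | {p8} | {p3} | {p7} | {p13} | {p9} — 9 equivalence classes.
State p1 belongs to the block {p1,p10}, which has 2 states.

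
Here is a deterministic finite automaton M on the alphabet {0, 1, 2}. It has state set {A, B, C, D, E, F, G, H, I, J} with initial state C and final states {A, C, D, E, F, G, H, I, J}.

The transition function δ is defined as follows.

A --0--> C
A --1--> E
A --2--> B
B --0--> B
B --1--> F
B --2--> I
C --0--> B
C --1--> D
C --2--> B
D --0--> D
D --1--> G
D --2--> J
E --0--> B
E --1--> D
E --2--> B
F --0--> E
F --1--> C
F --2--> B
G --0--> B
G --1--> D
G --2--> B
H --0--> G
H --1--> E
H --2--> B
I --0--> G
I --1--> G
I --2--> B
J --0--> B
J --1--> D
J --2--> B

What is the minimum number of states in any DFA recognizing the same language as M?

4

Reachable states from the start: {B,C,D,E,F,G,I,J}. Unreachable: {A,H} — drop them.
Initial partition by acceptance: {C,D,E,F,G,I,J} | {B}.
Split {C,D,E,F,G,I,J} by δ(·,0) → {C,E,G,J} and {D,F,I}.
Split {D,F,I} by δ(·,0) → {F,I} and {D}.
The partition is now stable with 4 blocks: {C,E,G,J} | {B} | {F,I} | {D}.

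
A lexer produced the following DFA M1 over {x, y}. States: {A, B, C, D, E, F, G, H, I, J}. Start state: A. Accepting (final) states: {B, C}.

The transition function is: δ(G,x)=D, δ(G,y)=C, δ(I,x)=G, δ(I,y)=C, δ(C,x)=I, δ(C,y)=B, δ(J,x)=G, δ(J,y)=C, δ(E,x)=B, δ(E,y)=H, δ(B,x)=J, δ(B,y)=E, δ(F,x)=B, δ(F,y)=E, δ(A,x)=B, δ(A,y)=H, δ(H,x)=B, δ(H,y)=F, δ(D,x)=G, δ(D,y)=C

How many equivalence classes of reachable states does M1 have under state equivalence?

All states are reachable from the start state.
Start with accepting vs non-accepting: {B,C} | {A,D,E,F,G,H,I,J}.
On input y, block {B,C} splits into {B} and {C}.
On input x, block {A,D,E,F,G,H,I,J} splits into {A,E,F,H} and {D,G,I,J}.
No further refinement is possible. Final partition (4 blocks): {B} | {A,E,F,H} | {C} | {D,G,I,J}.

4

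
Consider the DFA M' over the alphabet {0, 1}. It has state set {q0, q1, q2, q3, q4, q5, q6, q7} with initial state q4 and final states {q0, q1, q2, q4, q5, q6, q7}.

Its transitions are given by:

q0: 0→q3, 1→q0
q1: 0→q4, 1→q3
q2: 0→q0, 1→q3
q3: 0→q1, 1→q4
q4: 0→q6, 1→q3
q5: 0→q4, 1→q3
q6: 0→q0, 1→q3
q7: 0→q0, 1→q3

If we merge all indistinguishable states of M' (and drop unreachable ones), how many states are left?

5

First remove the unreachable states {q2,q5,q7}; 5 states remain.
Initial partition by acceptance: {q0,q1,q4,q6} | {q3}.
On input 0, block {q0,q1,q4,q6} splits into {q1,q4,q6} and {q0}.
Split {q1,q4,q6} by δ(·,0) → {q1,q4} and {q6}.
On input 0, block {q1,q4} splits into {q1} and {q4}.
No further refinement is possible. Final partition (5 blocks): {q1} | {q3} | {q0} | {q6} | {q4}.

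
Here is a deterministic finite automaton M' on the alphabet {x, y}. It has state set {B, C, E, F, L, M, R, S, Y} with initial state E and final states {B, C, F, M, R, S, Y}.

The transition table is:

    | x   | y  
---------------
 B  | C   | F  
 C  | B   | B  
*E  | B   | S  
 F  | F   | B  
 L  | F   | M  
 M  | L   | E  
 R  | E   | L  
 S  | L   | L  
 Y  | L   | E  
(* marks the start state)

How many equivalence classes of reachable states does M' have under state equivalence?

3

First remove the unreachable states {R,Y}; 7 states remain.
P0 = {B,C,F,M,S} | {E,L}.
On input x, block {B,C,F,M,S} splits into {B,C,F} and {M,S}.
Stable partition: {B,C,F} | {E,L} | {M,S} — 3 equivalence classes.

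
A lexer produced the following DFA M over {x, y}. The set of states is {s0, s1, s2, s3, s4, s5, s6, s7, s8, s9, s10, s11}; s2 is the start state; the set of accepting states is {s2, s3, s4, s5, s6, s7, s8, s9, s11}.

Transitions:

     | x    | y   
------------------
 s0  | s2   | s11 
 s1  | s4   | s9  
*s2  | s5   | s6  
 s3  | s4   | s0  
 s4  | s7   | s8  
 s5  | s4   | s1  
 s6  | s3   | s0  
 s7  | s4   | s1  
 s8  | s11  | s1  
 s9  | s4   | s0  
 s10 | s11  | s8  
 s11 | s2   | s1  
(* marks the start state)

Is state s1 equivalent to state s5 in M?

No

First remove the unreachable states {s10}; 11 states remain.
Start with accepting vs non-accepting: {s2,s3,s4,s5,s6,s7,s8,s9,s11} | {s0,s1}.
On input y, block {s2,s3,s4,s5,s6,s7,s8,s9,s11} splits into {s3,s5,s6,s7,s8,s9,s11} and {s2,s4}.
On input x, block {s3,s5,s6,s7,s8,s9,s11} splits into {s3,s5,s7,s9,s11} and {s6,s8}.
The partition is now stable with 4 blocks: {s3,s5,s7,s9,s11} | {s0,s1} | {s2,s4} | {s6,s8}.
s1 and s5 end up in different blocks, so they are distinguishable. For instance, the string 'ε' is accepted from only s5.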